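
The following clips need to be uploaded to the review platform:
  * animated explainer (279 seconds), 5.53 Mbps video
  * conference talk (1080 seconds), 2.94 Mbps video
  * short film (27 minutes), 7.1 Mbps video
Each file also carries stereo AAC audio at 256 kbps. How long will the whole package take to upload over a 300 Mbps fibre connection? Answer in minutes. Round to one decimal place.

Audio: 256 kbps = 0.256 Mbps.
animated explainer: 5.786 Mbps × 279 s = 1614.3 Mb
conference talk: 3.196 Mbps × 1080 s = 3451.7 Mb
short film: 7.356 Mbps × 1620 s = 11916.7 Mb
Total: 16982.7 Mb = 2122.8 MB.
At 300 Mbps: 16982.7 / 300 = 57 s ≈ 0.943 minutes.

0.9 minutes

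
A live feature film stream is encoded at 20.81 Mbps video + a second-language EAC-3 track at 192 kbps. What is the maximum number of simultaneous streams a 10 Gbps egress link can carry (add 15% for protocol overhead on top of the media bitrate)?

Audio: 192 kbps = 0.192 Mbps.
Per-viewer media rate: 21.002 Mbps.
On the wire with 15% overhead: 24.152 Mbps.
10 Gbps = 10,000 Mbps; 10,000 / 24.152 = 414.04 → 414 viewers.

414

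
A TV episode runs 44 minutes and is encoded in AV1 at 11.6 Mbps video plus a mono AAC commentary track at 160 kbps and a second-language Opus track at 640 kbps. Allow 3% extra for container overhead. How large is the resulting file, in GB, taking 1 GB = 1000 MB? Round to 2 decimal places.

44 min = 2640 s
Audio total: 160 + 640 = 800 kbps = 0.800 Mbps.
Total bitrate: 11.6 + 0.800 = 12.400 Mbps.
Stream data: 12.400 Mbps × 2640 s = 32736.0 Mb.
With 3% container overhead: ×1.03.
33,718 Mb ÷ 8 = 4,215 MB → 4.215 GB.

4.21 GB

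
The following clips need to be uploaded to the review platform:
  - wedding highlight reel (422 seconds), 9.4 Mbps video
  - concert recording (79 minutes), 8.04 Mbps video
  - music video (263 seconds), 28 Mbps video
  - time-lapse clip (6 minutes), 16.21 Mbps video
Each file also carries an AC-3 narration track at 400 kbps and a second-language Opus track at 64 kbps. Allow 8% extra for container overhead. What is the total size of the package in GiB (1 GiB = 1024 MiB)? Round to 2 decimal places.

7.29 GiB

Audio total: 400 + 64 = 464 kbps = 0.464 Mbps.
wedding highlight reel: 9.864 Mbps × 422 s × 1.08 = 4495.6 Mb
concert recording: 8.504 Mbps × 4740 s × 1.08 = 43533.7 Mb
music video: 28.464 Mbps × 263 s × 1.08 = 8084.9 Mb
time-lapse clip: 16.674 Mbps × 360 s × 1.08 = 6482.9 Mb
Total: 62597.1 Mb = 7824.6 MB.
= 7.287 GiB.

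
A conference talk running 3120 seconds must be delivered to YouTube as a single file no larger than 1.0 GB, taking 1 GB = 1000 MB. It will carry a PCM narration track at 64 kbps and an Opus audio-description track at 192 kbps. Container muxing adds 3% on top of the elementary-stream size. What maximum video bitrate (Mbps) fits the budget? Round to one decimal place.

2.2 Mbps

Budget: 1.0 GB = 8000.0 Mb.
Stream payload after overhead: 8000.0 / 1.03 = 7767.0 Mb.
Total bitrate budget: 7767.0 Mb / 3120 s = 2.489 Mbps.
Audio total: 64 + 192 = 256 kbps = 0.256 Mbps.
Video: 2.489 − 0.256 = 2.233 Mbps.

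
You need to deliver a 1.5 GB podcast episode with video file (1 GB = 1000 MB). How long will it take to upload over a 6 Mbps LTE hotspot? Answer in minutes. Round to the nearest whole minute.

33 minutes

File: 1.5 GB = 12000.0 Mb.
At 6 Mbps: 12000.0 / 6 = 2000.0 s ≈ 33.3 minutes.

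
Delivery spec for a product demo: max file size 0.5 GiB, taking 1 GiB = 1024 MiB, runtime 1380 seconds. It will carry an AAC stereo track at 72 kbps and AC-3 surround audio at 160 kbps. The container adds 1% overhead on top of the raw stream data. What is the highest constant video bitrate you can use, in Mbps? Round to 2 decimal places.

2.85 Mbps

Budget: 0.5 GiB = 4295.0 Mb.
Stream payload after overhead: 4295.0 / 1.01 = 4252.4 Mb.
Total bitrate budget: 4252.4 Mb / 1380 s = 3.081 Mbps.
Audio total: 72 + 160 = 232 kbps = 0.232 Mbps.
Video: 3.081 − 0.232 = 2.849 Mbps.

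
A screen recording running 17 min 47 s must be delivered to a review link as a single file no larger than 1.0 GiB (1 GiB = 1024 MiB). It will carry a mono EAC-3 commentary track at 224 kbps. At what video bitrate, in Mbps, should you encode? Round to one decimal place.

7.8 Mbps

Budget: 1.0 GiB = 8589.9 Mb.
17 min 47 s = 1067 s
Total bitrate budget: 8589.9 Mb / 1067 s = 8.051 Mbps.
Audio: 224 kbps = 0.224 Mbps.
Video: 8.051 − 0.224 = 7.827 Mbps.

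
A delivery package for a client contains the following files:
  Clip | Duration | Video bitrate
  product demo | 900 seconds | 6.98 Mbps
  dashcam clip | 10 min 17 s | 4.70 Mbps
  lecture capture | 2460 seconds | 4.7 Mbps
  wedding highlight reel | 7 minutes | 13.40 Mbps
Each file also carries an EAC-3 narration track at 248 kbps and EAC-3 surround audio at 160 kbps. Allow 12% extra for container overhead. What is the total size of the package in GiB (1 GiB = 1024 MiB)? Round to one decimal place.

Audio total: 248 + 160 = 408 kbps = 0.408 Mbps.
product demo: 7.388 Mbps × 900 s × 1.12 = 7447.1 Mb
dashcam clip: 5.108 Mbps × 617 s × 1.12 = 3529.8 Mb
lecture capture: 5.108 Mbps × 2460 s × 1.12 = 14073.6 Mb
wedding highlight reel: 13.808 Mbps × 420 s × 1.12 = 6495.3 Mb
Total: 31545.8 Mb = 3943.2 MB.
= 3.672 GiB.

3.7 GiB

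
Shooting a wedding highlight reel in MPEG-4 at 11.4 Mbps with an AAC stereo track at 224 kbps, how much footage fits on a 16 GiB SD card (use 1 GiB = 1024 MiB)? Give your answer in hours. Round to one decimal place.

3.3 hours

Audio: 224 kbps = 0.224 Mbps.
Total bitrate: 11.4 + 0.224 = 11.624 Mbps.
Capacity: 16 GiB = 137,439 Mb.
Recording time: 137,439 / 11.624 = 11,824 s ≈ 3.28 hours.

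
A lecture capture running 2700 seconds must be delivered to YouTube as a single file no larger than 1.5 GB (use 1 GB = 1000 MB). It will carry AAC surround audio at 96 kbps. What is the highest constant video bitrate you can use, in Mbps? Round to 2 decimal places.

4.35 Mbps

Budget: 1.5 GB = 12000.0 Mb.
Total bitrate budget: 12000.0 Mb / 2700 s = 4.444 Mbps.
Audio: 96 kbps = 0.096 Mbps.
Video: 4.444 − 0.096 = 4.348 Mbps.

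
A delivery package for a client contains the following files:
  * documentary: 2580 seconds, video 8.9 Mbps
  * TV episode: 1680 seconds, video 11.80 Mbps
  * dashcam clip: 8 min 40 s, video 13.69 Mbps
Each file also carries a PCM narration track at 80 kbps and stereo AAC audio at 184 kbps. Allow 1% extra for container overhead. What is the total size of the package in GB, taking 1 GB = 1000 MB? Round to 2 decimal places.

Audio total: 80 + 184 = 264 kbps = 0.264 Mbps.
documentary: 9.164 Mbps × 2580 s × 1.01 = 23879.6 Mb
TV episode: 12.064 Mbps × 1680 s × 1.01 = 20470.2 Mb
dashcam clip: 13.954 Mbps × 520 s × 1.01 = 7328.6 Mb
Total: 51678.4 Mb = 6459.8 MB.
= 6.460 GB.

6.46 GB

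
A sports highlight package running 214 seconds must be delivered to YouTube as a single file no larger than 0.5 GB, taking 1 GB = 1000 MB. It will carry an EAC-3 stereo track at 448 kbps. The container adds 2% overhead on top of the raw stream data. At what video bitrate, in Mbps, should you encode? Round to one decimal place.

Budget: 0.5 GB = 4000.0 Mb.
Stream payload after overhead: 4000.0 / 1.02 = 3921.6 Mb.
Total bitrate budget: 3921.6 Mb / 214 s = 18.325 Mbps.
Audio: 448 kbps = 0.448 Mbps.
Video: 18.325 − 0.448 = 17.877 Mbps.

17.9 Mbps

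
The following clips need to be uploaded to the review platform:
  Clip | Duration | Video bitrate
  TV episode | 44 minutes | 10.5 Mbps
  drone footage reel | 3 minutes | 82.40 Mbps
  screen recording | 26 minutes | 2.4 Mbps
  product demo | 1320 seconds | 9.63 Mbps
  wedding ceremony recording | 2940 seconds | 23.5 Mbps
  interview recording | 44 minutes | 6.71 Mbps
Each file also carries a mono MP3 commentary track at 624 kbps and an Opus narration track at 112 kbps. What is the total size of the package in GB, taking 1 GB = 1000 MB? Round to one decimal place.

19.3 GB

Audio total: 624 + 112 = 736 kbps = 0.736 Mbps.
TV episode: 11.236 Mbps × 2640 s = 29663.0 Mb
drone footage reel: 83.136 Mbps × 180 s = 14964.5 Mb
screen recording: 3.136 Mbps × 1560 s = 4892.2 Mb
product demo: 10.366 Mbps × 1320 s = 13683.1 Mb
wedding ceremony recording: 24.236 Mbps × 2940 s = 71253.8 Mb
interview recording: 7.446 Mbps × 2640 s = 19657.4 Mb
Total: 154114.1 Mb = 19264.3 MB.
= 19.26 GB.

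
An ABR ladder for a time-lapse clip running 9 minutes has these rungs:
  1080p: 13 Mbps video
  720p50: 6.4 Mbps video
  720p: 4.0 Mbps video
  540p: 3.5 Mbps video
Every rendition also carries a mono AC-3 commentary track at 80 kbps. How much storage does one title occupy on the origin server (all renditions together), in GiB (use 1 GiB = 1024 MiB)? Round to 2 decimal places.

9 min = 540 s
Audio: 80 kbps = 0.080 Mbps.
Sum of rendition bitrates: (13+0.080) + (6.4+0.080) + (4.0+0.080) + (3.5+0.080) = 27.220 Mbps.
× 540 s = 14,699 Mb = 1,837 MB = 1.711 GiB.

1.71 GiB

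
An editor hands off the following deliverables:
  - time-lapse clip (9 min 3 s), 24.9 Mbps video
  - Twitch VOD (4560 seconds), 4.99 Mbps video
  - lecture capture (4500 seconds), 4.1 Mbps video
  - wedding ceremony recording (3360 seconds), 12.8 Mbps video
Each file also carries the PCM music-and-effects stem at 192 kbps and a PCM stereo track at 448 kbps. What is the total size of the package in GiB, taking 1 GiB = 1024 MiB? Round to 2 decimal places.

Audio total: 192 + 448 = 640 kbps = 0.640 Mbps.
time-lapse clip: 25.540 Mbps × 543 s = 13868.2 Mb
Twitch VOD: 5.630 Mbps × 4560 s = 25672.8 Mb
lecture capture: 4.740 Mbps × 4500 s = 21330.0 Mb
wedding ceremony recording: 13.440 Mbps × 3360 s = 45158.4 Mb
Total: 106029.4 Mb = 13253.7 MB.
= 12.34 GiB.

12.34 GiB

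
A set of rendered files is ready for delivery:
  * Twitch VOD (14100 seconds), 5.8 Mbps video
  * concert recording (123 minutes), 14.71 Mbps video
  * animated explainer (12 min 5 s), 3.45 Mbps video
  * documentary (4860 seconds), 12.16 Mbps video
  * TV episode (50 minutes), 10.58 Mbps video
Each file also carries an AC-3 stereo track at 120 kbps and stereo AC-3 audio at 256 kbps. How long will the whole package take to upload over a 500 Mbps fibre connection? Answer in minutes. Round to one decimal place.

Audio total: 120 + 256 = 376 kbps = 0.376 Mbps.
Twitch VOD: 6.176 Mbps × 14100 s = 87081.6 Mb
concert recording: 15.086 Mbps × 7380 s = 111334.7 Mb
animated explainer: 3.826 Mbps × 725 s = 2773.8 Mb
documentary: 12.536 Mbps × 4860 s = 60925.0 Mb
TV episode: 10.956 Mbps × 3000 s = 32868.0 Mb
Total: 294983.1 Mb = 36872.9 MB.
At 500 Mbps: 294983.1 / 500 = 590 s ≈ 9.83 minutes.

9.8 minutes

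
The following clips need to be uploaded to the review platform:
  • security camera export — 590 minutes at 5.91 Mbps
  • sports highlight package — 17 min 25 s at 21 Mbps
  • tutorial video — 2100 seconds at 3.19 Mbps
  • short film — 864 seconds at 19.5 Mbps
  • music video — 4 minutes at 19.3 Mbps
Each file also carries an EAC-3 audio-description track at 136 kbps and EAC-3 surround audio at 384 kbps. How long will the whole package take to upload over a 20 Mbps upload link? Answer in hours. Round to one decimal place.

Audio total: 136 + 384 = 520 kbps = 0.520 Mbps.
security camera export: 6.430 Mbps × 35400 s = 227622.0 Mb
sports highlight package: 21.520 Mbps × 1045 s = 22488.4 Mb
tutorial video: 3.710 Mbps × 2100 s = 7791.0 Mb
short film: 20.020 Mbps × 864 s = 17297.3 Mb
music video: 19.820 Mbps × 240 s = 4756.8 Mb
Total: 279955.5 Mb = 34994.4 MB.
At 20 Mbps: 279955.5 / 20 = 13998 s ≈ 3.89 hours.

3.9 hours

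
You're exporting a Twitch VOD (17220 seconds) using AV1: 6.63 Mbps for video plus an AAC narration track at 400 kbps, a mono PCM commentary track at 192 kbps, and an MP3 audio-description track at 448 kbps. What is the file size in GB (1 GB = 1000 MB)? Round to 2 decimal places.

Audio total: 400 + 192 + 448 = 1040 kbps = 1.040 Mbps.
Total bitrate: 6.63 + 1.040 = 7.670 Mbps.
Stream data: 7.670 Mbps × 17220 s = 132077.4 Mb.
132,077 Mb ÷ 8 = 16,510 MB → 16.51 GB.

16.51 GB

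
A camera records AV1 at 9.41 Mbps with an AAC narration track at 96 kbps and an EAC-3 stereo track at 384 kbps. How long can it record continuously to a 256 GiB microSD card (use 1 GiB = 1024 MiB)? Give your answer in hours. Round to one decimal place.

Audio total: 96 + 384 = 480 kbps = 0.480 Mbps.
Total bitrate: 9.41 + 0.480 = 9.890 Mbps.
Capacity: 256 GiB = 2,199,023 Mb.
Recording time: 2,199,023 / 9.890 = 222,348 s ≈ 61.8 hours.

61.8 hours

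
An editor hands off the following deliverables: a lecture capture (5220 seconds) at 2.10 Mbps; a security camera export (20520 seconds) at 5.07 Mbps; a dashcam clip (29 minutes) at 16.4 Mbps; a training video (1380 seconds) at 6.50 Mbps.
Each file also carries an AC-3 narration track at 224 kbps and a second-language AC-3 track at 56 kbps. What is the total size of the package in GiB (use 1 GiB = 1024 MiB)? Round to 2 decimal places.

Audio total: 224 + 56 = 280 kbps = 0.280 Mbps.
lecture capture: 2.380 Mbps × 5220 s = 12423.6 Mb
security camera export: 5.350 Mbps × 20520 s = 109782.0 Mb
dashcam clip: 16.680 Mbps × 1740 s = 29023.2 Mb
training video: 6.780 Mbps × 1380 s = 9356.4 Mb
Total: 160585.2 Mb = 20073.2 MB.
= 18.69 GiB.

18.69 GiB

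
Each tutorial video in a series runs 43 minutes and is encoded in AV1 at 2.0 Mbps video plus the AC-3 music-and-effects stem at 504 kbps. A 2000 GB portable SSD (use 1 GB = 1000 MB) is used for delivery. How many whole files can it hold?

2476

43 min = 2580 s
Audio: 504 kbps = 0.504 Mbps.
Total bitrate: 2.504 Mbps.
Per item: 2.504 Mbps × 2580 s = 6,460 Mb = 807.5 MB.
Capacity: 2000 GB = 16,000,000 Mb; 2476.66 items → 2476 complete.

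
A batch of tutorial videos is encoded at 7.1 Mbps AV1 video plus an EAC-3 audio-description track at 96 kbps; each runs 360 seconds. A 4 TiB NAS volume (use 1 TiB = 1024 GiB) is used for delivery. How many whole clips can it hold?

Audio: 96 kbps = 0.096 Mbps.
Total bitrate: 7.196 Mbps.
Per item: 7.196 Mbps × 360 s = 2,591 Mb = 323.8 MB.
Capacity: 4 TiB = 35,184,372 Mb; 13581.76 items → 13581 complete.

13581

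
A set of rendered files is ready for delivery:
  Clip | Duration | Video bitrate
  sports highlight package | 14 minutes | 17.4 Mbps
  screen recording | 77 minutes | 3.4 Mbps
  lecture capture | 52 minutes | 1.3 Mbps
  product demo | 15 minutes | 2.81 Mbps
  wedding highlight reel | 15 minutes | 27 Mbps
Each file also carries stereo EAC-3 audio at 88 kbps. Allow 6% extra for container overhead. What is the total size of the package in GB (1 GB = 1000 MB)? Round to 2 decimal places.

Audio: 88 kbps = 0.088 Mbps.
sports highlight package: 17.488 Mbps × 840 s × 1.06 = 15571.3 Mb
screen recording: 3.488 Mbps × 4620 s × 1.06 = 17081.4 Mb
lecture capture: 1.388 Mbps × 3120 s × 1.06 = 4590.4 Mb
product demo: 2.898 Mbps × 900 s × 1.06 = 2764.7 Mb
wedding highlight reel: 27.088 Mbps × 900 s × 1.06 = 25842.0 Mb
Total: 65849.8 Mb = 8231.2 MB.
= 8.231 GB.

8.23 GB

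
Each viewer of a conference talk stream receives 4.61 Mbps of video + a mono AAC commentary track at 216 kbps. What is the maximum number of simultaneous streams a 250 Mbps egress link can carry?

Audio: 216 kbps = 0.216 Mbps.
Per-viewer media rate: 4.826 Mbps.
250 Mbps = 250.0 Mbps; 250.0 / 4.826 = 51.80 → 51 viewers.

51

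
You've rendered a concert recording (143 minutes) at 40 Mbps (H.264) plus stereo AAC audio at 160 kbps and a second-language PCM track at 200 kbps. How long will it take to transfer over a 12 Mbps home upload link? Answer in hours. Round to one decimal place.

8.0 hours

143 min = 8580 s
Audio total: 160 + 200 = 360 kbps = 0.360 Mbps.
Total bitrate: 40.360 Mbps.
File: 40.360 Mbps × 8580 s = 346288.8 Mb.
At 12 Mbps: 346288.8 / 12 = 28857.4 s ≈ 8.02 hours.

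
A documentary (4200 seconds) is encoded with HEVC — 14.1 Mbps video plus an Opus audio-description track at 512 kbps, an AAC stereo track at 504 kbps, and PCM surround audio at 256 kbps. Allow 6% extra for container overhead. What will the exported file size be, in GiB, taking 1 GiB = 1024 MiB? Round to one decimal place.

8.0 GiB

Audio total: 512 + 504 + 256 = 1272 kbps = 1.272 Mbps.
Total bitrate: 14.1 + 1.272 = 15.372 Mbps.
Stream data: 15.372 Mbps × 4200 s = 64562.4 Mb.
With 6% container overhead: ×1.06.
68,436 Mb = 8,554,518,000 bytes ÷ 1,073,741,824 = 7.967 GiB.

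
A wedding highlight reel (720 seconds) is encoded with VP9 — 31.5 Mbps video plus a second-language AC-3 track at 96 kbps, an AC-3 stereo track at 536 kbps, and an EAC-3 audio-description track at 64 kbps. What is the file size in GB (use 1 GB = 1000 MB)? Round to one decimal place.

2.9 GB

Audio total: 96 + 536 + 64 = 696 kbps = 0.696 Mbps.
Total bitrate: 31.5 + 0.696 = 32.196 Mbps.
Stream data: 32.196 Mbps × 720 s = 23181.1 Mb.
23,181 Mb ÷ 8 = 2,898 MB → 2.898 GB.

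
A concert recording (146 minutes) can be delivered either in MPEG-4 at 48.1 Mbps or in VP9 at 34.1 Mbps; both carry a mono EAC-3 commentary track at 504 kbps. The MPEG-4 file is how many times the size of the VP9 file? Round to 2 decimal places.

146 min = 8760 s
Audio: 504 kbps = 0.504 Mbps.
MPEG-4: 48.604 Mbps × 8760 s = 425771.0 Mb = 53.221 GB.
VP9: 34.604 Mbps × 8760 s = 303131.0 Mb = 37.891 GB.
Ratio: 53.221 / 37.891 = 1.405.

1.40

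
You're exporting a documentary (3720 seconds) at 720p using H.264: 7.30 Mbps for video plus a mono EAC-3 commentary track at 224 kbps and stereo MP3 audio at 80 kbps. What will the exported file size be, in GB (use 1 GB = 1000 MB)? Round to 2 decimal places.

3.54 GB

Audio total: 224 + 80 = 304 kbps = 0.304 Mbps.
Total bitrate: 7.30 + 0.304 = 7.604 Mbps.
Stream data: 7.604 Mbps × 3720 s = 28286.9 Mb.
28,287 Mb ÷ 8 = 3,536 MB → 3.536 GB.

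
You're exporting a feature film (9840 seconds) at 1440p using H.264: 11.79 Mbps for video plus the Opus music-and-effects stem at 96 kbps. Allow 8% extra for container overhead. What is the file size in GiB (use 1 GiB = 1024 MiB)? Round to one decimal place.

14.7 GiB

Audio: 96 kbps = 0.096 Mbps.
Total bitrate: 11.79 + 0.096 = 11.886 Mbps.
Stream data: 11.886 Mbps × 9840 s = 116958.2 Mb.
With 8% container overhead: ×1.08.
126,315 Mb = 15,789,362,400 bytes ÷ 1,073,741,824 = 14.70 GiB.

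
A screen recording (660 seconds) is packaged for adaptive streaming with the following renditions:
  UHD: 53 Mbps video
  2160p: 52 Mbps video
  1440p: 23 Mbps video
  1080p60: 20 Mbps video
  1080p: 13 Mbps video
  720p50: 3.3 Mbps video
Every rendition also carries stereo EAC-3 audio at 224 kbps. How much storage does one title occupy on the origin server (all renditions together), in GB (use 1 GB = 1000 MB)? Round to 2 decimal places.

13.67 GB

Audio: 224 kbps = 0.224 Mbps.
Sum of rendition bitrates: (53+0.224) + (52+0.224) + (23+0.224) + (20+0.224) + (13+0.224) + (3.3+0.224) = 165.644 Mbps.
× 660 s = 109,325 Mb = 13,666 MB = 13.67 GB.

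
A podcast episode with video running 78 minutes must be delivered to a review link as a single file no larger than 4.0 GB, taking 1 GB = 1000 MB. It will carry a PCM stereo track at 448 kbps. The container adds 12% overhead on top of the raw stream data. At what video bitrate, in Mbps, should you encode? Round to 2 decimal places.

Budget: 4.0 GB = 32000.0 Mb.
Stream payload after overhead: 32000.0 / 1.12 = 28571.4 Mb.
78 min = 4680 s
Total bitrate budget: 28571.4 Mb / 4680 s = 6.105 Mbps.
Audio: 448 kbps = 0.448 Mbps.
Video: 6.105 − 0.448 = 5.657 Mbps.

5.66 Mbps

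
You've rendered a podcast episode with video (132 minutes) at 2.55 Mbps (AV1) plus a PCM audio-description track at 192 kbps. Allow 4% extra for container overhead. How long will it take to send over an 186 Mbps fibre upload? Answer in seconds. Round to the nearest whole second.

132 min = 7920 s
Audio: 192 kbps = 0.192 Mbps.
Total bitrate: 2.742 Mbps.
File: 2.742 Mbps × 7920 s = 21716.6 Mb.
With 4% container overhead: ×1.04. → 22585.3 Mb.
At 186 Mbps: 22585.3 / 186 = 121.4 s ≈ 121 seconds.

121 seconds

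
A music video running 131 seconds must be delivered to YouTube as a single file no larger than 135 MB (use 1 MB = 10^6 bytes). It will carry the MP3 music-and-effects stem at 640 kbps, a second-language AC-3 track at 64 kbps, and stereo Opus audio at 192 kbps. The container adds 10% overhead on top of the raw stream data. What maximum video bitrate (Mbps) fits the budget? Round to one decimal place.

6.6 Mbps

Budget: 135 MB = 1080.0 Mb.
Stream payload after overhead: 1080.0 / 1.10 = 981.8 Mb.
Total bitrate budget: 981.8 Mb / 131 s = 7.495 Mbps.
Audio total: 640 + 64 + 192 = 896 kbps = 0.896 Mbps.
Video: 7.495 − 0.896 = 6.599 Mbps.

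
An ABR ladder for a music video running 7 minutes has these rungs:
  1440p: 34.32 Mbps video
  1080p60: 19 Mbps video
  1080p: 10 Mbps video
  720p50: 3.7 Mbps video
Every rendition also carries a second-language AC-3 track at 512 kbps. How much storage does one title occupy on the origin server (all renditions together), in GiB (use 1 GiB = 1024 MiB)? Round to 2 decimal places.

7 min = 420 s
Audio: 512 kbps = 0.512 Mbps.
Sum of rendition bitrates: (34.32+0.512) + (19+0.512) + (10+0.512) + (3.7+0.512) = 69.068 Mbps.
× 420 s = 29,009 Mb = 3,626 MB = 3.377 GiB.

3.38 GiB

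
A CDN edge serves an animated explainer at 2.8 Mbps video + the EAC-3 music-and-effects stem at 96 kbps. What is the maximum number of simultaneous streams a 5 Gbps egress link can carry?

1726

Audio: 96 kbps = 0.096 Mbps.
Per-viewer media rate: 2.896 Mbps.
5 Gbps = 5,000 Mbps; 5,000 / 2.896 = 1726.52 → 1726 viewers.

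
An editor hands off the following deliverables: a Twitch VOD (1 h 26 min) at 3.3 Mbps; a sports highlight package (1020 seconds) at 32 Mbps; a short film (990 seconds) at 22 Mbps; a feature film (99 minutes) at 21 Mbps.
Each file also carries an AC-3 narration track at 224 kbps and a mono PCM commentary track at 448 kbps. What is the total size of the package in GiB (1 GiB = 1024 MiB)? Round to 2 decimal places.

Audio total: 224 + 448 = 672 kbps = 0.672 Mbps.
Twitch VOD: 3.972 Mbps × 5160 s = 20495.5 Mb
sports highlight package: 32.672 Mbps × 1020 s = 33325.4 Mb
short film: 22.672 Mbps × 990 s = 22445.3 Mb
feature film: 21.672 Mbps × 5940 s = 128731.7 Mb
Total: 204997.9 Mb = 25624.7 MB.
= 23.86 GiB.

23.86 GiB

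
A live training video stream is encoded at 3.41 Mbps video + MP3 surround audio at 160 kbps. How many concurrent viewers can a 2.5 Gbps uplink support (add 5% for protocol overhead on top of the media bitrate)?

666

Audio: 160 kbps = 0.160 Mbps.
Per-viewer media rate: 3.570 Mbps.
On the wire with 5% overhead: 3.748 Mbps.
2.5 Gbps = 2,500 Mbps; 2,500 / 3.748 = 666.93 → 666 viewers.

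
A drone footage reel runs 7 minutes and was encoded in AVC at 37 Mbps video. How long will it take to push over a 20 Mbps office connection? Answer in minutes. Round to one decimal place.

7 min = 420 s
File: 37.000 Mbps × 420 s = 15540.0 Mb.
At 20 Mbps: 15540.0 / 20 = 777.0 s ≈ 12.9 minutes.

13.0 minutes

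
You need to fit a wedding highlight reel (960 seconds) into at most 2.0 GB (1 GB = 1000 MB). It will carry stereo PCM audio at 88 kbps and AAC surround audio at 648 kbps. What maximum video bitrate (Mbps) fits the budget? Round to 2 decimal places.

15.93 Mbps

Budget: 2.0 GB = 16000.0 Mb.
Total bitrate budget: 16000.0 Mb / 960 s = 16.667 Mbps.
Audio total: 88 + 648 = 736 kbps = 0.736 Mbps.
Video: 16.667 − 0.736 = 15.931 Mbps.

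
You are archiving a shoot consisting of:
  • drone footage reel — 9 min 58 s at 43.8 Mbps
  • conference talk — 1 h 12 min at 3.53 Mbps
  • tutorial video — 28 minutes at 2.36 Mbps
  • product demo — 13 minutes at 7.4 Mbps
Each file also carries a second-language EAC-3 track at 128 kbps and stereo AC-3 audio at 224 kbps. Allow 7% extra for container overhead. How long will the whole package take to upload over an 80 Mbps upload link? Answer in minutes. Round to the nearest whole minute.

Audio total: 128 + 224 = 352 kbps = 0.352 Mbps.
drone footage reel: 44.152 Mbps × 598 s × 1.07 = 28251.1 Mb
conference talk: 3.882 Mbps × 4320 s × 1.07 = 17944.2 Mb
tutorial video: 2.712 Mbps × 1680 s × 1.07 = 4875.1 Mb
product demo: 7.752 Mbps × 780 s × 1.07 = 6469.8 Mb
Total: 57540.2 Mb = 7192.5 MB.
At 80 Mbps: 57540.2 / 80 = 719 s ≈ 12 minutes.

12 minutes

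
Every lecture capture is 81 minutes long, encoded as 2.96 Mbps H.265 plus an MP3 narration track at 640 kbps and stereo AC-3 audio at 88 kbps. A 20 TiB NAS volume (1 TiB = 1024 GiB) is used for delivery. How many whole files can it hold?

81 min = 4860 s
Audio total: 640 + 88 = 728 kbps = 0.728 Mbps.
Total bitrate: 3.688 Mbps.
Per item: 3.688 Mbps × 4860 s = 17,924 Mb = 2,240 MB.
Capacity: 20 TiB = 175,921,860 Mb; 9815.05 items → 9815 complete.

9815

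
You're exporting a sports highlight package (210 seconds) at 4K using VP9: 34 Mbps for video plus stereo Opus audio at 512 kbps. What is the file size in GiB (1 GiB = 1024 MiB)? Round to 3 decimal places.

Audio: 512 kbps = 0.512 Mbps.
Total bitrate: 34 + 0.512 = 34.512 Mbps.
Stream data: 34.512 Mbps × 210 s = 7247.5 Mb.
7,248 Mb = 905,940,000 bytes ÷ 1,073,741,824 = 0.8437 GiB.

0.844 GiB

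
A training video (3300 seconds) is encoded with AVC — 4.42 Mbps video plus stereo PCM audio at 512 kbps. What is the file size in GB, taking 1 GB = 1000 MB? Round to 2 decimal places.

2.03 GB

Audio: 512 kbps = 0.512 Mbps.
Total bitrate: 4.42 + 0.512 = 4.932 Mbps.
Stream data: 4.932 Mbps × 3300 s = 16275.6 Mb.
16,276 Mb ÷ 8 = 2,034 MB → 2.034 GB.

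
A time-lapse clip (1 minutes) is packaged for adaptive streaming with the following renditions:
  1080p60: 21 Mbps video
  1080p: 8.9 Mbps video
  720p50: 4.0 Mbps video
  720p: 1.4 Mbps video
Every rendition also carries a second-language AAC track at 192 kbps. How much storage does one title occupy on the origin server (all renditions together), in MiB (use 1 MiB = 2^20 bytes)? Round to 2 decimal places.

Audio: 192 kbps = 0.192 Mbps.
Sum of rendition bitrates: (21+0.192) + (8.9+0.192) + (4.0+0.192) + (1.4+0.192) = 36.068 Mbps.
× 60 s = 2,164 Mb = 270.5 MB = 258.0 MiB.

257.98 MiB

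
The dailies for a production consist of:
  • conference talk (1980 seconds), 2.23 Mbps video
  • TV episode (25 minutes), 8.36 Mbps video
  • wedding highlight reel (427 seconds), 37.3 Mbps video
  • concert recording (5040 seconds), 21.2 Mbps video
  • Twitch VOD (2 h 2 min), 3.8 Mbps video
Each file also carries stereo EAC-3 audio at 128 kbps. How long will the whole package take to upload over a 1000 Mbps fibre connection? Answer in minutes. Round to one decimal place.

Audio: 128 kbps = 0.128 Mbps.
conference talk: 2.358 Mbps × 1980 s = 4668.8 Mb
TV episode: 8.488 Mbps × 1500 s = 12732.0 Mb
wedding highlight reel: 37.428 Mbps × 427 s = 15981.8 Mb
concert recording: 21.328 Mbps × 5040 s = 107493.1 Mb
Twitch VOD: 3.928 Mbps × 7320 s = 28753.0 Mb
Total: 169628.7 Mb = 21203.6 MB.
At 1000 Mbps: 169628.7 / 1000 = 170 s ≈ 2.83 minutes.

2.8 minutes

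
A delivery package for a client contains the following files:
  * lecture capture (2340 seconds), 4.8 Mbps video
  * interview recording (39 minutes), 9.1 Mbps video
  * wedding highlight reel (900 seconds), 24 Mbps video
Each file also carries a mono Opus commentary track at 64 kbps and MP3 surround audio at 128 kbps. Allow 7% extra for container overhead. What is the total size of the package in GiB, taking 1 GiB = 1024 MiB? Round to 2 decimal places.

6.88 GiB

Audio total: 64 + 128 = 192 kbps = 0.192 Mbps.
lecture capture: 4.992 Mbps × 2340 s × 1.07 = 12499.0 Mb
interview recording: 9.292 Mbps × 2340 s × 1.07 = 23265.3 Mb
wedding highlight reel: 24.192 Mbps × 900 s × 1.07 = 23296.9 Mb
Total: 59061.2 Mb = 7382.6 MB.
= 6.876 GiB.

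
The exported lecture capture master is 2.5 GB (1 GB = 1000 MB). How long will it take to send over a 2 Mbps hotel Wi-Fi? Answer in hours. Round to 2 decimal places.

File: 2.5 GB = 20000.0 Mb.
At 2 Mbps: 20000.0 / 2 = 10000.0 s ≈ 2.78 hours.

2.78 hours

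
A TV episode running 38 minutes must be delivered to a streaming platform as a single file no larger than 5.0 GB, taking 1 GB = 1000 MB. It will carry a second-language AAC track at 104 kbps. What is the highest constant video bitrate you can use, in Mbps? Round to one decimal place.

Budget: 5.0 GB = 40000.0 Mb.
38 min = 2280 s
Total bitrate budget: 40000.0 Mb / 2280 s = 17.544 Mbps.
Audio: 104 kbps = 0.104 Mbps.
Video: 17.544 − 0.104 = 17.440 Mbps.

17.4 Mbps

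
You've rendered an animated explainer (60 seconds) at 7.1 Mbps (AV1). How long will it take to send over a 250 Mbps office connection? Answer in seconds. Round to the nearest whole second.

File: 7.100 Mbps × 60 s = 426.0 Mb.
At 250 Mbps: 426.0 / 250 = 1.7 s ≈ 1.7 seconds.

2 seconds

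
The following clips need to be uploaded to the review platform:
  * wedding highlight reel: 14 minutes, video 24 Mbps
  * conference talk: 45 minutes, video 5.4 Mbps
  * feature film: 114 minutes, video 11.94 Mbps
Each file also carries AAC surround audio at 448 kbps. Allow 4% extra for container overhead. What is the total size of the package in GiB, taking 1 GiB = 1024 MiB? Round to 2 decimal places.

Audio: 448 kbps = 0.448 Mbps.
wedding highlight reel: 24.448 Mbps × 840 s × 1.04 = 21357.8 Mb
conference talk: 5.848 Mbps × 2700 s × 1.04 = 16421.2 Mb
feature film: 12.388 Mbps × 6840 s × 1.04 = 88123.3 Mb
Total: 125902.2 Mb = 15737.8 MB.
= 14.66 GiB.

14.66 GiB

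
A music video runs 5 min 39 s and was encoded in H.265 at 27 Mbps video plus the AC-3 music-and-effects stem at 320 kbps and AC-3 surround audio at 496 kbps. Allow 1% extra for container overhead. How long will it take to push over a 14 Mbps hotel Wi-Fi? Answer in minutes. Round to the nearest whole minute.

5 min 39 s = 339 s
Audio total: 320 + 496 = 816 kbps = 0.816 Mbps.
Total bitrate: 27.816 Mbps.
File: 27.816 Mbps × 339 s = 9429.6 Mb.
With 1% container overhead: ×1.01. → 9523.9 Mb.
At 14 Mbps: 9523.9 / 14 = 680.3 s ≈ 11.3 minutes.

11 minutes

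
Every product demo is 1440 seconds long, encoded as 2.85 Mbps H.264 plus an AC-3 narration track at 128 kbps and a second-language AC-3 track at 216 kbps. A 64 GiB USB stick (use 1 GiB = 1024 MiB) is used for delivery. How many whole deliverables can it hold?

Audio total: 128 + 216 = 344 kbps = 0.344 Mbps.
Total bitrate: 3.194 Mbps.
Per item: 3.194 Mbps × 1440 s = 4,599 Mb = 574.9 MB.
Capacity: 64 GiB = 549,756 Mb; 119.53 items → 119 complete.

119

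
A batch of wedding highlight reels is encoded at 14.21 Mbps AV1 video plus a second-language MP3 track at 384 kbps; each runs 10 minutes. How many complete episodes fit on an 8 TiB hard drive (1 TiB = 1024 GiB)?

10 min = 600 s
Audio: 384 kbps = 0.384 Mbps.
Total bitrate: 14.594 Mbps.
Per item: 14.594 Mbps × 600 s = 8,756 Mb = 1,095 MB.
Capacity: 8 TiB = 70,368,744 Mb; 8036.26 items → 8036 complete.

8036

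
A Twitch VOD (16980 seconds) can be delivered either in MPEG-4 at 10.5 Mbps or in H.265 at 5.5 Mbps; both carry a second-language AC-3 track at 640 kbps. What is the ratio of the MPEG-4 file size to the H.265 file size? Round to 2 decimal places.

1.81

Audio: 640 kbps = 0.640 Mbps.
MPEG-4: 11.140 Mbps × 16980 s = 189157.2 Mb = 22.021 GiB.
H.265: 6.140 Mbps × 16980 s = 104257.2 Mb = 12.137 GiB.
Ratio: 22.021 / 12.137 = 1.814.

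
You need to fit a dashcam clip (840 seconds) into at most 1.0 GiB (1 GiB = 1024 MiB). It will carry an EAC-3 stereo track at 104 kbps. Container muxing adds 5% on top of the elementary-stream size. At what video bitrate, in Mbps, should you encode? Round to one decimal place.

9.6 Mbps

Budget: 1.0 GiB = 8589.9 Mb.
Stream payload after overhead: 8589.9 / 1.05 = 8180.9 Mb.
Total bitrate budget: 8180.9 Mb / 840 s = 9.739 Mbps.
Audio: 104 kbps = 0.104 Mbps.
Video: 9.739 − 0.104 = 9.635 Mbps.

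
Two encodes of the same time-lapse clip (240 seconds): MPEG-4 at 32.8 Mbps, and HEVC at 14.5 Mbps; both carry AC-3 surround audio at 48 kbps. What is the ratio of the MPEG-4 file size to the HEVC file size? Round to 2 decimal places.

2.26

Audio: 48 kbps = 0.048 Mbps.
MPEG-4: 32.848 Mbps × 240 s = 7883.5 Mb = 0.918 GiB.
HEVC: 14.548 Mbps × 240 s = 3491.5 Mb = 0.406 GiB.
Ratio: 0.918 / 0.406 = 2.258.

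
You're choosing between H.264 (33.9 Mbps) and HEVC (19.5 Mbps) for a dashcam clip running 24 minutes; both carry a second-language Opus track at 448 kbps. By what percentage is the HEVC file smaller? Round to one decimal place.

24 min = 1440 s
Audio: 448 kbps = 0.448 Mbps.
H.264: 34.348 Mbps × 1440 s = 49461.1 Mb = 5.758 GiB.
HEVC: 19.948 Mbps × 1440 s = 28725.1 Mb = 3.344 GiB.
Reduction: (1 − 3.344/5.758) × 100 = 41.92%.

41.9%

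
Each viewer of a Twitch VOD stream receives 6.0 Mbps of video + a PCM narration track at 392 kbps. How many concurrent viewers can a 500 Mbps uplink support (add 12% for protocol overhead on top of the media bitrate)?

69

Audio: 392 kbps = 0.392 Mbps.
Per-viewer media rate: 6.392 Mbps.
On the wire with 12% overhead: 7.159 Mbps.
500 Mbps = 500.0 Mbps; 500.0 / 7.159 = 69.84 → 69 viewers.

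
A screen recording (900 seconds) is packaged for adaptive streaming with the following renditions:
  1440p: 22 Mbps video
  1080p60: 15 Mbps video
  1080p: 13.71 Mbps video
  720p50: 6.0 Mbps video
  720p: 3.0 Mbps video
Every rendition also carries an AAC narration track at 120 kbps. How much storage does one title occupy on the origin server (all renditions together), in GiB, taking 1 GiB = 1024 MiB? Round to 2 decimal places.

Audio: 120 kbps = 0.120 Mbps.
Sum of rendition bitrates: (22+0.120) + (15+0.120) + (13.71+0.120) + (6.0+0.120) + (3.0+0.120) = 60.310 Mbps.
× 900 s = 54,279 Mb = 6,785 MB = 6.319 GiB.

6.32 GiB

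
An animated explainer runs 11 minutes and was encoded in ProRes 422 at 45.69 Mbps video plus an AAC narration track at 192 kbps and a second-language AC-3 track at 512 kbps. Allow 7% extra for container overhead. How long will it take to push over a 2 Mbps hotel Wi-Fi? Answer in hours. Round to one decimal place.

11 min = 660 s
Audio total: 192 + 512 = 704 kbps = 0.704 Mbps.
Total bitrate: 46.394 Mbps.
File: 46.394 Mbps × 660 s = 30620.0 Mb.
With 7% container overhead: ×1.07. → 32763.4 Mb.
At 2 Mbps: 32763.4 / 2 = 16381.7 s ≈ 4.55 hours.

4.6 hours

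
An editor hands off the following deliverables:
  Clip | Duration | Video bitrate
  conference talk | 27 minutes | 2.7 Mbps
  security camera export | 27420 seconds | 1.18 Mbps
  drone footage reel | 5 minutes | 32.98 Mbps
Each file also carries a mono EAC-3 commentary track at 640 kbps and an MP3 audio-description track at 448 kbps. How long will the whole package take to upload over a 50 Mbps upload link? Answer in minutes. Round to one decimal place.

Audio total: 640 + 448 = 1088 kbps = 1.088 Mbps.
conference talk: 3.788 Mbps × 1620 s = 6136.6 Mb
security camera export: 2.268 Mbps × 27420 s = 62188.6 Mb
drone footage reel: 34.068 Mbps × 300 s = 10220.4 Mb
Total: 78545.5 Mb = 9818.2 MB.
At 50 Mbps: 78545.5 / 50 = 1571 s ≈ 26.2 minutes.

26.2 minutes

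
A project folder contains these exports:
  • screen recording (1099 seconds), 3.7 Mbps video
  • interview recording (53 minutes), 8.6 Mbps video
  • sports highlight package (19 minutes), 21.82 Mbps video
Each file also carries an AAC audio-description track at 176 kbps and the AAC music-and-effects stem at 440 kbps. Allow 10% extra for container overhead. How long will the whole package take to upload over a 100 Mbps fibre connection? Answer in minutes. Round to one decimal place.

Audio total: 176 + 440 = 616 kbps = 0.616 Mbps.
screen recording: 4.316 Mbps × 1099 s × 1.10 = 5217.6 Mb
interview recording: 9.216 Mbps × 3180 s × 1.10 = 32237.6 Mb
sports highlight package: 22.436 Mbps × 1140 s × 1.10 = 28134.7 Mb
Total: 65589.9 Mb = 8198.7 MB.
At 100 Mbps: 65589.9 / 100 = 656 s ≈ 10.9 minutes.

10.9 minutes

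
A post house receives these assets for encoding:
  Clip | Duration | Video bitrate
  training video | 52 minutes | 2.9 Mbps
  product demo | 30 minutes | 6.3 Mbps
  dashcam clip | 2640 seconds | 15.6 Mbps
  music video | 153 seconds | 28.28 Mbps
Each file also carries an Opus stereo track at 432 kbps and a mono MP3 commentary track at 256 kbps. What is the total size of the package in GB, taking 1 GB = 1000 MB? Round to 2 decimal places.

8.90 GB

Audio total: 432 + 256 = 688 kbps = 0.688 Mbps.
training video: 3.588 Mbps × 3120 s = 11194.6 Mb
product demo: 6.988 Mbps × 1800 s = 12578.4 Mb
dashcam clip: 16.288 Mbps × 2640 s = 43000.3 Mb
music video: 28.968 Mbps × 153 s = 4432.1 Mb
Total: 71205.4 Mb = 8900.7 MB.
= 8.901 GB.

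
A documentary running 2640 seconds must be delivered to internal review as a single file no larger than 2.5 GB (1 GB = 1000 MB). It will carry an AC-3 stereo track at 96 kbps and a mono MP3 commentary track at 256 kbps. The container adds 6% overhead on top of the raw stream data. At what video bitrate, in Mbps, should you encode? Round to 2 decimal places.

6.79 Mbps

Budget: 2.5 GB = 20000.0 Mb.
Stream payload after overhead: 20000.0 / 1.06 = 18867.9 Mb.
Total bitrate budget: 18867.9 Mb / 2640 s = 7.147 Mbps.
Audio total: 96 + 256 = 352 kbps = 0.352 Mbps.
Video: 7.147 − 0.352 = 6.795 Mbps.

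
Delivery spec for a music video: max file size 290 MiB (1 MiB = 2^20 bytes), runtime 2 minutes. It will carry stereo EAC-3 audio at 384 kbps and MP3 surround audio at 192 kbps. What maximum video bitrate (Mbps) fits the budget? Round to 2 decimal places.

19.70 Mbps

Budget: 290 MiB = 2432.7 Mb.
2 min = 120 s
Total bitrate budget: 2432.7 Mb / 120 s = 20.272 Mbps.
Audio total: 384 + 192 = 576 kbps = 0.576 Mbps.
Video: 20.272 − 0.576 = 19.696 Mbps.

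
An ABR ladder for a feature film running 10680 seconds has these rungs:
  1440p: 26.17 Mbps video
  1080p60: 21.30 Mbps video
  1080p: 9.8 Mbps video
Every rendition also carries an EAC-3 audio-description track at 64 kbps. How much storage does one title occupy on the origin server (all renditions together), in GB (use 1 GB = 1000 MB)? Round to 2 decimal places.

Audio: 64 kbps = 0.064 Mbps.
Sum of rendition bitrates: (26.17+0.064) + (21.30+0.064) + (9.8+0.064) = 57.462 Mbps.
× 10680 s = 613,694 Mb = 76,712 MB = 76.71 GB.

76.71 GB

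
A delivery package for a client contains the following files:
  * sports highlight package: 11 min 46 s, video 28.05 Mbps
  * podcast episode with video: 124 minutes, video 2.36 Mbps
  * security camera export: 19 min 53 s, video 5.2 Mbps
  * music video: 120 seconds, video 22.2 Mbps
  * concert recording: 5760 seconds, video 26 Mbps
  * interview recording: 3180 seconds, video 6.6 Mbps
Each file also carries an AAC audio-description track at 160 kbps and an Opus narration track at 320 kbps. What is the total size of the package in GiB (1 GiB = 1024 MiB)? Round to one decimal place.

26.3 GiB

Audio total: 160 + 320 = 480 kbps = 0.480 Mbps.
sports highlight package: 28.530 Mbps × 706 s = 20142.2 Mb
podcast episode with video: 2.840 Mbps × 7440 s = 21129.6 Mb
security camera export: 5.680 Mbps × 1193 s = 6776.2 Mb
music video: 22.680 Mbps × 120 s = 2721.6 Mb
concert recording: 26.480 Mbps × 5760 s = 152524.8 Mb
interview recording: 7.080 Mbps × 3180 s = 22514.4 Mb
Total: 225808.8 Mb = 28226.1 MB.
= 26.29 GiB.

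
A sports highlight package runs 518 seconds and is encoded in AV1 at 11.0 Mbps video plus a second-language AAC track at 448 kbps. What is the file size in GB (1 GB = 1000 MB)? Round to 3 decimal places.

Audio: 448 kbps = 0.448 Mbps.
Total bitrate: 11.0 + 0.448 = 11.448 Mbps.
Stream data: 11.448 Mbps × 518 s = 5930.1 Mb.
5,930 Mb ÷ 8 = 741.3 MB → 0.7413 GB.

0.741 GB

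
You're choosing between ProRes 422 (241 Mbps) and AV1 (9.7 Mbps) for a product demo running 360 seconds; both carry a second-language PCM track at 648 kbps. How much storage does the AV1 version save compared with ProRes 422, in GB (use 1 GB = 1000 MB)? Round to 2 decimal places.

10.41 GB

Audio: 648 kbps = 0.648 Mbps.
ProRes 422: 241.648 Mbps × 360 s = 86993.3 Mb = 10.874 GB.
AV1: 10.348 Mbps × 360 s = 3725.3 Mb = 0.466 GB.
Saving: 10.874 − 0.466 = 10.409 GB.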